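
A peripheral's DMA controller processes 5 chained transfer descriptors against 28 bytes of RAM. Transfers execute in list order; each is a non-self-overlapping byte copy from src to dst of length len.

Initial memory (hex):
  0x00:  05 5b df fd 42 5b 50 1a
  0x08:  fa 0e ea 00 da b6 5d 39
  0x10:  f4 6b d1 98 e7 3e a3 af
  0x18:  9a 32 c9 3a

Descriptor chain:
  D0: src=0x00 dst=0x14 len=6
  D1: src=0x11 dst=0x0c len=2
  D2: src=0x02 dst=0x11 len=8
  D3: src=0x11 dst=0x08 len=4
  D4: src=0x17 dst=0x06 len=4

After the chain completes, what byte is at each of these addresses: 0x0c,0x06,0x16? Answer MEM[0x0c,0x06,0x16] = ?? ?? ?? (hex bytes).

D0: mem[0x14..0x19] <- [05 5b df fd 42 5b]
D1: mem[0x0c..0x0d] <- [6b d1]
D2: mem[0x11..0x18] <- [df fd 42 5b 50 1a fa 0e]
D3: mem[0x08..0x0b] <- [df fd 42 5b]
D4: mem[0x06..0x09] <- [fa 0e 5b c9]
query mem[0x0c]=0x6b, mem[0x06]=0xfa, mem[0x16]=0x1a

MEM[0x0c,0x06,0x16] = 6b fa 1a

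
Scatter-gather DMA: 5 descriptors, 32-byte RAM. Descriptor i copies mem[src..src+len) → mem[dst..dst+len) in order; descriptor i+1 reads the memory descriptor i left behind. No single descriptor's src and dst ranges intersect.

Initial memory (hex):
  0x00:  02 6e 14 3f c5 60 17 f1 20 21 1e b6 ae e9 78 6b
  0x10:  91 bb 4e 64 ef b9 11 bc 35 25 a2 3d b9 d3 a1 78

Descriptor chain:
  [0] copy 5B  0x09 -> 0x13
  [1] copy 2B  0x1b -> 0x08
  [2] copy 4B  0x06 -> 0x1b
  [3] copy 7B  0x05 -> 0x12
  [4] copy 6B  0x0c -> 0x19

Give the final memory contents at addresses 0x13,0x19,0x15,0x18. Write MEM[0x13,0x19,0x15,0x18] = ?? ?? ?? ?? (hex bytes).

MEM[0x13,0x19,0x15,0x18] = 17 ae 3d b6

[0] 0x09->0x13 len=5 : 21 1e b6 ae e9
[1] 0x1b->0x08 len=2 : 3d b9
[2] 0x06->0x1b len=4 : 17 f1 3d b9
[3] 0x05->0x12 len=7 : 60 17 f1 3d b9 1e b6
[4] 0x0c->0x19 len=6 : ae e9 78 6b 91 bb
query mem[0x13]=0x17, mem[0x19]=0xae, mem[0x15]=0x3d, mem[0x18]=0xb6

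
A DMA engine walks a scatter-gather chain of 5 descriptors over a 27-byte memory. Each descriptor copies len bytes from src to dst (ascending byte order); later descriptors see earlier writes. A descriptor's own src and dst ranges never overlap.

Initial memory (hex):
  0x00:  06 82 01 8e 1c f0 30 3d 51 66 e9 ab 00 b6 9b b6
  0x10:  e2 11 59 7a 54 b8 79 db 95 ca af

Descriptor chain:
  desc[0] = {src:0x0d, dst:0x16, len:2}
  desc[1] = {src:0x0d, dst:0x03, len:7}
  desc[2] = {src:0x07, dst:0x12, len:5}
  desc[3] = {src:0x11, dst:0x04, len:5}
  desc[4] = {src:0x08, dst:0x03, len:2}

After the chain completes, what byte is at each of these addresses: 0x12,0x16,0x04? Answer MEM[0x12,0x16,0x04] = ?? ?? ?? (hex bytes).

MEM[0x12,0x16,0x04] = 11 ab 7a

D0: mem[0x16..0x17] <- [b6 9b]
D1: mem[0x03..0x09] <- [b6 9b b6 e2 11 59 7a]
D2: mem[0x12..0x16] <- [11 59 7a e9 ab]
D3: mem[0x04..0x08] <- [11 11 59 7a e9]
D4: mem[0x03..0x04] <- [e9 7a]
query mem[0x12]=0x11, mem[0x16]=0xab, mem[0x04]=0x7a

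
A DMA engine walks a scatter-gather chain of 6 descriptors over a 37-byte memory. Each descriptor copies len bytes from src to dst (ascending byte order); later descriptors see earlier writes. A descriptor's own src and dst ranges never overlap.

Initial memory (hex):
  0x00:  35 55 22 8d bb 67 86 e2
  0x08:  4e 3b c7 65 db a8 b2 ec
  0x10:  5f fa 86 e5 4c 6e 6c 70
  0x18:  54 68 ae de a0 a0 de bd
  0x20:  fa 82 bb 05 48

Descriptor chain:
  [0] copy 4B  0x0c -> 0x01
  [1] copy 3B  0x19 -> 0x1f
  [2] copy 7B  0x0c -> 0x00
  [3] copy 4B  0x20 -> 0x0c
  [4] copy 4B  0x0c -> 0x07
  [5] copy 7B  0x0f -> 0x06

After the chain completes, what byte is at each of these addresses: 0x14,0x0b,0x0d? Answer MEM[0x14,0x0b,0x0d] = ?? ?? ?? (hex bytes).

MEM[0x14,0x0b,0x0d] = 4c 4c de

#0 dst[0x01+4] := {0xdb,0xa8,0xb2,0xec}
#1 dst[0x1f+3] := {0x68,0xae,0xde}
#2 dst[0x00+7] := {0xdb,0xa8,0xb2,0xec,0x5f,0xfa,0x86}
#3 dst[0x0c+4] := {0xae,0xde,0xbb,0x05}
#4 dst[0x07+4] := {0xae,0xde,0xbb,0x05}
#5 dst[0x06+7] := {0x05,0x5f,0xfa,0x86,0xe5,0x4c,0x6e}
query mem[0x14]=0x4c, mem[0x0b]=0x4c, mem[0x0d]=0xde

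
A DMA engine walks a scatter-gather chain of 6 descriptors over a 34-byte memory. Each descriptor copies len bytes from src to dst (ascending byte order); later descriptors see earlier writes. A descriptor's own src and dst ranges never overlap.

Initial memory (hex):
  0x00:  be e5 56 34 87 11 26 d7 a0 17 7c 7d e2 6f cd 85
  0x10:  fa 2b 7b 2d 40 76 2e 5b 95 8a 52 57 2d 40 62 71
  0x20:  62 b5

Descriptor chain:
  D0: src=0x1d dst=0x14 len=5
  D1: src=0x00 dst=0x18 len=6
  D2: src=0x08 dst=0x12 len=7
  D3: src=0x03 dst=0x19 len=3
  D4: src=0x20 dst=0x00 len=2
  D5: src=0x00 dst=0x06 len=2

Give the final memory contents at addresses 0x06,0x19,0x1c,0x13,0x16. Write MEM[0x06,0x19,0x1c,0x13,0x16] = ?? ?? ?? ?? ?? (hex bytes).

[0] 0x1d->0x14 len=5 : 40 62 71 62 b5
[1] 0x00->0x18 len=6 : be e5 56 34 87 11
[2] 0x08->0x12 len=7 : a0 17 7c 7d e2 6f cd
[3] 0x03->0x19 len=3 : 34 87 11
[4] 0x20->0x00 len=2 : 62 b5
[5] 0x00->0x06 len=2 : 62 b5
query mem[0x06]=0x62, mem[0x19]=0x34, mem[0x1c]=0x87, mem[0x13]=0x17, mem[0x16]=0xe2

MEM[0x06,0x19,0x1c,0x13,0x16] = 62 34 87 17 e2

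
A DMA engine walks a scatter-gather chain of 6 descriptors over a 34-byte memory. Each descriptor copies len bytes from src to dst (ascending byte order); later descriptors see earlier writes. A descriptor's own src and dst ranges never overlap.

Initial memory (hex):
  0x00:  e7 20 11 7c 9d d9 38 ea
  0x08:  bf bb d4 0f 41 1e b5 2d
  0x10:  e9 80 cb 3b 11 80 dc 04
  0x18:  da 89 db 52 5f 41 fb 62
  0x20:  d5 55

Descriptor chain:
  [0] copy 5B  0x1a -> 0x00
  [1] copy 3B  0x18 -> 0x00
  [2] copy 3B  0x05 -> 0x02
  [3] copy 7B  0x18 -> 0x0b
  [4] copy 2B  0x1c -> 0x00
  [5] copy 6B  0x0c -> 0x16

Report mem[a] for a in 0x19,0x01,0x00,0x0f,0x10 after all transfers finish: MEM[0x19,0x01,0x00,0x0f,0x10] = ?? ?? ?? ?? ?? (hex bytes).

MEM[0x19,0x01,0x00,0x0f,0x10] = 5f 41 5f 5f 41

  after D0: wrote 5B at 0x00 = db525f41fb
  after D1: wrote 3B at 0x00 = da89db
  after D2: wrote 3B at 0x02 = d938ea
  after D3: wrote 7B at 0x0b = da89db525f41fb
  after D4: wrote 2B at 0x00 = 5f41
  after D5: wrote 6B at 0x16 = 89db525f41fb
query mem[0x19]=0x5f, mem[0x01]=0x41, mem[0x00]=0x5f, mem[0x0f]=0x5f, mem[0x10]=0x41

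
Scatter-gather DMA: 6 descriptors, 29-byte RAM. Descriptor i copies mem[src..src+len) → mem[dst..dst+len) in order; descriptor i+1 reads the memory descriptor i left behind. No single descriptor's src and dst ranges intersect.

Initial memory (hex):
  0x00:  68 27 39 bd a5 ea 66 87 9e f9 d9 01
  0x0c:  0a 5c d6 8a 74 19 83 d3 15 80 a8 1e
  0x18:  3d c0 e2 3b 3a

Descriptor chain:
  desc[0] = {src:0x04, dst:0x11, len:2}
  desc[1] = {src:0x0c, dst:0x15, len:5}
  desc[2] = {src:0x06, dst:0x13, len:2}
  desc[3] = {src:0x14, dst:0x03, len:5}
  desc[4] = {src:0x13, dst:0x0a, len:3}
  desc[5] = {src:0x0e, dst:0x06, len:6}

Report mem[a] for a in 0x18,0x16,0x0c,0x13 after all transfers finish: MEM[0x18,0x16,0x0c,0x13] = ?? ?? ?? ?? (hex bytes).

MEM[0x18,0x16,0x0c,0x13] = 8a 5c 0a 66

#0 dst[0x11+2] := {0xa5,0xea}
#1 dst[0x15+5] := {0x0a,0x5c,0xd6,0x8a,0x74}
#2 dst[0x13+2] := {0x66,0x87}
#3 dst[0x03+5] := {0x87,0x0a,0x5c,0xd6,0x8a}
#4 dst[0x0a+3] := {0x66,0x87,0x0a}
#5 dst[0x06+6] := {0xd6,0x8a,0x74,0xa5,0xea,0x66}
query mem[0x18]=0x8a, mem[0x16]=0x5c, mem[0x0c]=0x0a, mem[0x13]=0x66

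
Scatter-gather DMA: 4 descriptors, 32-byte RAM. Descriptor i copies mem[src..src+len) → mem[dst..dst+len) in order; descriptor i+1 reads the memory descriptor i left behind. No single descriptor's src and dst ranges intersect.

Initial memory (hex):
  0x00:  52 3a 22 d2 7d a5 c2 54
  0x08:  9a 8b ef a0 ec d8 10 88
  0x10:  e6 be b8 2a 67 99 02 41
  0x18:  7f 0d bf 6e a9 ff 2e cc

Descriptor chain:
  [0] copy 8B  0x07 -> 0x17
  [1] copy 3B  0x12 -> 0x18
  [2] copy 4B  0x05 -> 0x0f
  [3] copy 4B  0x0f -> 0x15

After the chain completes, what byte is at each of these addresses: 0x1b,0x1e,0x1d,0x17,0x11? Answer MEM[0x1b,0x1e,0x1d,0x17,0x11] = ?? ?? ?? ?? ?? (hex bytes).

  after D0: wrote 8B at 0x17 = 549a8befa0ecd810
  after D1: wrote 3B at 0x18 = b82a67
  after D2: wrote 4B at 0x0f = a5c2549a
  after D3: wrote 4B at 0x15 = a5c2549a
query mem[0x1b]=0xa0, mem[0x1e]=0x10, mem[0x1d]=0xd8, mem[0x17]=0x54, mem[0x11]=0x54

MEM[0x1b,0x1e,0x1d,0x17,0x11] = a0 10 d8 54 54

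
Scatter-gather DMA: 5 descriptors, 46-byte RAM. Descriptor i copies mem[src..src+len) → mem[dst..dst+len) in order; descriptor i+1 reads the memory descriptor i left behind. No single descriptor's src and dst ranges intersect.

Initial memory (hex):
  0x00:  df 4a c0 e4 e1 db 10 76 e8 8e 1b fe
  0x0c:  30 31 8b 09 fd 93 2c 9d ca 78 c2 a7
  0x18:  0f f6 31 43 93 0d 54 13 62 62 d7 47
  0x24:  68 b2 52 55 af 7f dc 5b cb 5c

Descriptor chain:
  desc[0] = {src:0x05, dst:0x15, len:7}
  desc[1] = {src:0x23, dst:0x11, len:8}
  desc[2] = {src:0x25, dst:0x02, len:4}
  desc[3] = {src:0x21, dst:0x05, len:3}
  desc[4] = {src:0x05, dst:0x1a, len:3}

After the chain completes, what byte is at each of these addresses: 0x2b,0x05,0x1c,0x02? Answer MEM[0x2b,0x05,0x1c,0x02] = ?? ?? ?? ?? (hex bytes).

MEM[0x2b,0x05,0x1c,0x02] = 5b 62 47 b2

[0] 0x05->0x15 len=7 : db 10 76 e8 8e 1b fe
[1] 0x23->0x11 len=8 : 47 68 b2 52 55 af 7f dc
[2] 0x25->0x02 len=4 : b2 52 55 af
[3] 0x21->0x05 len=3 : 62 d7 47
[4] 0x05->0x1a len=3 : 62 d7 47
query mem[0x2b]=0x5b, mem[0x05]=0x62, mem[0x1c]=0x47, mem[0x02]=0xb2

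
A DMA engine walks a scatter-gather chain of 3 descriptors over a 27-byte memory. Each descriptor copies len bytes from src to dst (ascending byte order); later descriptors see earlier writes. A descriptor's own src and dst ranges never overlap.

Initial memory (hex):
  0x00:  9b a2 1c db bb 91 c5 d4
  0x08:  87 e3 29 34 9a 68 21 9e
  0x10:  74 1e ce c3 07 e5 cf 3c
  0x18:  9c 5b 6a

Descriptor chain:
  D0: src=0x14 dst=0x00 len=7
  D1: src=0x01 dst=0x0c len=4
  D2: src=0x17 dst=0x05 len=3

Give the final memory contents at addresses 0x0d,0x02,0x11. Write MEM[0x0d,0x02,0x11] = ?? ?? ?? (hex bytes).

MEM[0x0d,0x02,0x11] = cf cf 1e

[0] 0x14->0x00 len=7 : 07 e5 cf 3c 9c 5b 6a
[1] 0x01->0x0c len=4 : e5 cf 3c 9c
[2] 0x17->0x05 len=3 : 3c 9c 5b
query mem[0x0d]=0xcf, mem[0x02]=0xcf, mem[0x11]=0x1e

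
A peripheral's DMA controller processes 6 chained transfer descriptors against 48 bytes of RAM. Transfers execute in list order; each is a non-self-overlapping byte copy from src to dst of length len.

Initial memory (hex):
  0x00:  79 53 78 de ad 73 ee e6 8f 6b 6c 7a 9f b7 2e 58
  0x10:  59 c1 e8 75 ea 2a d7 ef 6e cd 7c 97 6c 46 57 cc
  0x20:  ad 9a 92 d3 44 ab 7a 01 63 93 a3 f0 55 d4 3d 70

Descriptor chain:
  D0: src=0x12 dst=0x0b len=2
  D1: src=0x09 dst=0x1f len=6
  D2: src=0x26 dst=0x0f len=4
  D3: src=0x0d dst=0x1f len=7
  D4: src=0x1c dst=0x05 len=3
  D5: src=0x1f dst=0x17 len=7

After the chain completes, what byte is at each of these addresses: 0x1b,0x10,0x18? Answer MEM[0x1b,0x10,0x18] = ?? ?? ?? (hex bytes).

[0] 0x12->0x0b len=2 : e8 75
[1] 0x09->0x1f len=6 : 6b 6c e8 75 b7 2e
[2] 0x26->0x0f len=4 : 7a 01 63 93
[3] 0x0d->0x1f len=7 : b7 2e 7a 01 63 93 75
[4] 0x1c->0x05 len=3 : 6c 46 57
[5] 0x1f->0x17 len=7 : b7 2e 7a 01 63 93 75
query mem[0x1b]=0x63, mem[0x10]=0x01, mem[0x18]=0x2e

MEM[0x1b,0x10,0x18] = 63 01 2e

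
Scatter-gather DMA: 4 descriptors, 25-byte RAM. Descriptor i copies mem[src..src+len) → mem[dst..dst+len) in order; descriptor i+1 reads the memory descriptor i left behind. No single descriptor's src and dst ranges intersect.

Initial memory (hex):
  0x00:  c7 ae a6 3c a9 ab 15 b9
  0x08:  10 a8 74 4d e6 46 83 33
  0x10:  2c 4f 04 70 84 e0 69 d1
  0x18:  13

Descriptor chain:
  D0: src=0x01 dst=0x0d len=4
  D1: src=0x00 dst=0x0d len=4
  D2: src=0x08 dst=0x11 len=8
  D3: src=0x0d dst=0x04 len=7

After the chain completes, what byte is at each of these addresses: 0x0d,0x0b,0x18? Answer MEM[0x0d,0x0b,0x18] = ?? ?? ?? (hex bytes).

#0 dst[0x0d+4] := {0xae,0xa6,0x3c,0xa9}
#1 dst[0x0d+4] := {0xc7,0xae,0xa6,0x3c}
#2 dst[0x11+8] := {0x10,0xa8,0x74,0x4d,0xe6,0xc7,0xae,0xa6}
#3 dst[0x04+7] := {0xc7,0xae,0xa6,0x3c,0x10,0xa8,0x74}
query mem[0x0d]=0xc7, mem[0x0b]=0x4d, mem[0x18]=0xa6

MEM[0x0d,0x0b,0x18] = c7 4d a6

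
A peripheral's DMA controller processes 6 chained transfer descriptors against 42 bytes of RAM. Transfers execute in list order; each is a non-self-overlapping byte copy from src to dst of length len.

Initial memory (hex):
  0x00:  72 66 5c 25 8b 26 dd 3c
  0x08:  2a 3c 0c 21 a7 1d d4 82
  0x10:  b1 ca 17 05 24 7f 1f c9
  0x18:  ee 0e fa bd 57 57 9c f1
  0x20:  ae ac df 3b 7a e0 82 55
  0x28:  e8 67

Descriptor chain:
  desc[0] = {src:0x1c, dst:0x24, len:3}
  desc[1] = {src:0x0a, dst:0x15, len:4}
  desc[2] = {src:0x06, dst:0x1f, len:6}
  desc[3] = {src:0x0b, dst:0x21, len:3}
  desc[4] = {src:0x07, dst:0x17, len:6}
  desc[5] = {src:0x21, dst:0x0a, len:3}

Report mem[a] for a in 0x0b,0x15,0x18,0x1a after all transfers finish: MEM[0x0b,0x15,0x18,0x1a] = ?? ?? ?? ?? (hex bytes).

MEM[0x0b,0x15,0x18,0x1a] = a7 0c 2a 0c

#0 dst[0x24+3] := {0x57,0x57,0x9c}
#1 dst[0x15+4] := {0x0c,0x21,0xa7,0x1d}
#2 dst[0x1f+6] := {0xdd,0x3c,0x2a,0x3c,0x0c,0x21}
#3 dst[0x21+3] := {0x21,0xa7,0x1d}
#4 dst[0x17+6] := {0x3c,0x2a,0x3c,0x0c,0x21,0xa7}
#5 dst[0x0a+3] := {0x21,0xa7,0x1d}
query mem[0x0b]=0xa7, mem[0x15]=0x0c, mem[0x18]=0x2a, mem[0x1a]=0x0c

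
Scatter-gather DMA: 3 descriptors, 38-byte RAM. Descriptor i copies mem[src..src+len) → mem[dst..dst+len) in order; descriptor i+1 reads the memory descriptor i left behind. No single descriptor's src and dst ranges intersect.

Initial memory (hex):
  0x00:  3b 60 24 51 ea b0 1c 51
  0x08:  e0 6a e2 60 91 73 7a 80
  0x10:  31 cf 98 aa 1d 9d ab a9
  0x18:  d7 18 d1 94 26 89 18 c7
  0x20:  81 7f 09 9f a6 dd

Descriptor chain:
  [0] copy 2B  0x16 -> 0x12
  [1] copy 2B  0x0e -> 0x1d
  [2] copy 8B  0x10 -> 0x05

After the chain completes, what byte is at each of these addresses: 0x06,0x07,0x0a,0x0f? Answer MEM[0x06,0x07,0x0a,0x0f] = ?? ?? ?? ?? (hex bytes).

[0] 0x16->0x12 len=2 : ab a9
[1] 0x0e->0x1d len=2 : 7a 80
[2] 0x10->0x05 len=8 : 31 cf ab a9 1d 9d ab a9
query mem[0x06]=0xcf, mem[0x07]=0xab, mem[0x0a]=0x9d, mem[0x0f]=0x80

MEM[0x06,0x07,0x0a,0x0f] = cf ab 9d 80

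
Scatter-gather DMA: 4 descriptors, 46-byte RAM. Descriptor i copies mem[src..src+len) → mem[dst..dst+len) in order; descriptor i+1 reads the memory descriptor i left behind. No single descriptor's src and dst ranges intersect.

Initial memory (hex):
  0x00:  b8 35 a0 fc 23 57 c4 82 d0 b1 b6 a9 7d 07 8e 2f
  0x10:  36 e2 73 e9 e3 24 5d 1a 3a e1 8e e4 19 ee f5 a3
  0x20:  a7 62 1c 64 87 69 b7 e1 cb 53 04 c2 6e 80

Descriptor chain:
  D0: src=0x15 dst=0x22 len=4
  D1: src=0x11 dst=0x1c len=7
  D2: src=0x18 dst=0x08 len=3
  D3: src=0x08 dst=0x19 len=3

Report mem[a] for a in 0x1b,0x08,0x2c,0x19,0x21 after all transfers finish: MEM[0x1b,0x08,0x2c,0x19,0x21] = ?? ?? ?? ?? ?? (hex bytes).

[0] 0x15->0x22 len=4 : 24 5d 1a 3a
[1] 0x11->0x1c len=7 : e2 73 e9 e3 24 5d 1a
[2] 0x18->0x08 len=3 : 3a e1 8e
[3] 0x08->0x19 len=3 : 3a e1 8e
query mem[0x1b]=0x8e, mem[0x08]=0x3a, mem[0x2c]=0x6e, mem[0x19]=0x3a, mem[0x21]=0x5d

MEM[0x1b,0x08,0x2c,0x19,0x21] = 8e 3a 6e 3a 5d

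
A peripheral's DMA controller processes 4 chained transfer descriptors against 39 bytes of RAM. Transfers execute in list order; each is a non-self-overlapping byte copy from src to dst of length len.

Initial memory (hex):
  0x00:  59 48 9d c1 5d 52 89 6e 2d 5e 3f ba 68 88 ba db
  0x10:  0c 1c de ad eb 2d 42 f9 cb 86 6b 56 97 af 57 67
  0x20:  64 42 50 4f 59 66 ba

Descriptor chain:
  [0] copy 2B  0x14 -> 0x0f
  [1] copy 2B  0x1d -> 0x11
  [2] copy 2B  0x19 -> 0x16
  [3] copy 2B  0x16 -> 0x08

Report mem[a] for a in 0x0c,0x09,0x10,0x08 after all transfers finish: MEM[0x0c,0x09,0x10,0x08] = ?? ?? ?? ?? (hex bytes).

MEM[0x0c,0x09,0x10,0x08] = 68 6b 2d 86

  after D0: wrote 2B at 0x0f = eb2d
  after D1: wrote 2B at 0x11 = af57
  after D2: wrote 2B at 0x16 = 866b
  after D3: wrote 2B at 0x08 = 866b
query mem[0x0c]=0x68, mem[0x09]=0x6b, mem[0x10]=0x2d, mem[0x08]=0x86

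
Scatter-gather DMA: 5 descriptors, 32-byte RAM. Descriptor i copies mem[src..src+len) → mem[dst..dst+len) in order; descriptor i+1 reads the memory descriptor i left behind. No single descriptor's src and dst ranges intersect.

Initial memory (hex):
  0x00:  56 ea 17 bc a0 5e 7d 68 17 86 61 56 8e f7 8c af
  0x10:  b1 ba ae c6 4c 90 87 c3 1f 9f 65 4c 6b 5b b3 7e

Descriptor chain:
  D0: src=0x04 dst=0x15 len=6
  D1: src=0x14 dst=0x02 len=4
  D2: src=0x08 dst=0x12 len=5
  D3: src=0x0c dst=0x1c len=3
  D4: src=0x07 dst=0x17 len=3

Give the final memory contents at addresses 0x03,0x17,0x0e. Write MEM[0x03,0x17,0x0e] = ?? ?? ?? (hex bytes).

MEM[0x03,0x17,0x0e] = a0 68 8c

D0: mem[0x15..0x1a] <- [a0 5e 7d 68 17 86]
D1: mem[0x02..0x05] <- [4c a0 5e 7d]
D2: mem[0x12..0x16] <- [17 86 61 56 8e]
D3: mem[0x1c..0x1e] <- [8e f7 8c]
D4: mem[0x17..0x19] <- [68 17 86]
query mem[0x03]=0xa0, mem[0x17]=0x68, mem[0x0e]=0x8c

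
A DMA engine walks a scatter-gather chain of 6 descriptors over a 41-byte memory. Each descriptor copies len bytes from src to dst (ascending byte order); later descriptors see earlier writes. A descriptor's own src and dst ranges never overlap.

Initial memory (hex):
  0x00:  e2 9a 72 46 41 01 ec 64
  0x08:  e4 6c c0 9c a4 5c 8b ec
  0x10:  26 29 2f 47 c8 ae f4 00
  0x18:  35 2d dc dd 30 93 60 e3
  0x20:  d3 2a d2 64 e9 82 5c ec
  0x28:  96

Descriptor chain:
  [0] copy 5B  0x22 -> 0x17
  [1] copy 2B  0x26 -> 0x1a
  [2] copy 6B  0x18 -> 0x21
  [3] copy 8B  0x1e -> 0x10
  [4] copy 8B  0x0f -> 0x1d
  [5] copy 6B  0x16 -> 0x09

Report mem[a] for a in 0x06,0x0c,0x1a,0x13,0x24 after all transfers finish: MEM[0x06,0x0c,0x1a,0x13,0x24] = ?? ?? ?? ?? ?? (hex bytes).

MEM[0x06,0x0c,0x1a,0x13,0x24] = ec e9 5c 64 ec

[0] 0x22->0x17 len=5 : d2 64 e9 82 5c
[1] 0x26->0x1a len=2 : 5c ec
[2] 0x18->0x21 len=6 : 64 e9 5c ec 30 93
[3] 0x1e->0x10 len=8 : 60 e3 d3 64 e9 5c ec 30
[4] 0x0f->0x1d len=8 : ec 60 e3 d3 64 e9 5c ec
[5] 0x16->0x09 len=6 : ec 30 64 e9 5c ec
query mem[0x06]=0xec, mem[0x0c]=0xe9, mem[0x1a]=0x5c, mem[0x13]=0x64, mem[0x24]=0xec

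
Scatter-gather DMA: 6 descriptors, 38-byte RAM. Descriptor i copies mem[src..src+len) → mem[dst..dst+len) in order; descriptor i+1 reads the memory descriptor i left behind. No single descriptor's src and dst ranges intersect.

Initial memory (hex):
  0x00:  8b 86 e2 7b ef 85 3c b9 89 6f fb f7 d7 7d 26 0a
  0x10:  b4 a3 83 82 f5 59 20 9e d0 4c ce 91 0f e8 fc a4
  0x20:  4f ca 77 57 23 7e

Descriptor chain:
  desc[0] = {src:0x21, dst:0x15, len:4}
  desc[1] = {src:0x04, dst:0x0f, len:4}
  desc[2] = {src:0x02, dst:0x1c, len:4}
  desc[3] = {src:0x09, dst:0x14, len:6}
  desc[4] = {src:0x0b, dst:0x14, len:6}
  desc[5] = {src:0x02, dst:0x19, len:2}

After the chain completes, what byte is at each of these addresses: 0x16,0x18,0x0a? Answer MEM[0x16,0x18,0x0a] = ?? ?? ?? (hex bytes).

[0] 0x21->0x15 len=4 : ca 77 57 23
[1] 0x04->0x0f len=4 : ef 85 3c b9
[2] 0x02->0x1c len=4 : e2 7b ef 85
[3] 0x09->0x14 len=6 : 6f fb f7 d7 7d 26
[4] 0x0b->0x14 len=6 : f7 d7 7d 26 ef 85
[5] 0x02->0x19 len=2 : e2 7b
query mem[0x16]=0x7d, mem[0x18]=0xef, mem[0x0a]=0xfb

MEM[0x16,0x18,0x0a] = 7d ef fb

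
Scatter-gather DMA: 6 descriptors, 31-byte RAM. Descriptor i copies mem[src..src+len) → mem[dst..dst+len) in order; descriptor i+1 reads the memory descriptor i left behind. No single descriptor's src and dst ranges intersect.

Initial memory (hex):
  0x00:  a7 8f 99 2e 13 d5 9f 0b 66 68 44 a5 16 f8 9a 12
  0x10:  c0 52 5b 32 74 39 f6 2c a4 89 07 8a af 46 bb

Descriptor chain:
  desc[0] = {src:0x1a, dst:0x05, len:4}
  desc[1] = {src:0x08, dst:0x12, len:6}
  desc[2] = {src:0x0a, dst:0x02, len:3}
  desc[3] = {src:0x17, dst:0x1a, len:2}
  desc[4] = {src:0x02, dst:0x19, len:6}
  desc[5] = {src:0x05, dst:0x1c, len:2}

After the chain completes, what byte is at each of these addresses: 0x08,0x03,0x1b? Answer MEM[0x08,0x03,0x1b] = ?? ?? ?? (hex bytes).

MEM[0x08,0x03,0x1b] = 46 a5 16

D0: mem[0x05..0x08] <- [07 8a af 46]
D1: mem[0x12..0x17] <- [46 68 44 a5 16 f8]
D2: mem[0x02..0x04] <- [44 a5 16]
D3: mem[0x1a..0x1b] <- [f8 a4]
D4: mem[0x19..0x1e] <- [44 a5 16 07 8a af]
D5: mem[0x1c..0x1d] <- [07 8a]
query mem[0x08]=0x46, mem[0x03]=0xa5, mem[0x1b]=0x16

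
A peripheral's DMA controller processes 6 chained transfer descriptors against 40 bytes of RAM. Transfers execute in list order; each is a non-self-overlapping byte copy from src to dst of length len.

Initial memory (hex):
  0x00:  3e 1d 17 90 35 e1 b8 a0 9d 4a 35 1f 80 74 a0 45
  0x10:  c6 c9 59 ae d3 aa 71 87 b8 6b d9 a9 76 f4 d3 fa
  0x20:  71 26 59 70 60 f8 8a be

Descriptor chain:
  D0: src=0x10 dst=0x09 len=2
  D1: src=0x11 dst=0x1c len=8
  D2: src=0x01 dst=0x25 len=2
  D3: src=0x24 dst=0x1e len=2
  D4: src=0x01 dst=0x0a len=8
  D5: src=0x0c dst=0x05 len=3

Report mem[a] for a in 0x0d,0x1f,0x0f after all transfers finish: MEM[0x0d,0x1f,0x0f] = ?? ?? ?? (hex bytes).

MEM[0x0d,0x1f,0x0f] = 35 1d b8

[0] 0x10->0x09 len=2 : c6 c9
[1] 0x11->0x1c len=8 : c9 59 ae d3 aa 71 87 b8
[2] 0x01->0x25 len=2 : 1d 17
[3] 0x24->0x1e len=2 : 60 1d
[4] 0x01->0x0a len=8 : 1d 17 90 35 e1 b8 a0 9d
[5] 0x0c->0x05 len=3 : 90 35 e1
query mem[0x0d]=0x35, mem[0x1f]=0x1d, mem[0x0f]=0xb8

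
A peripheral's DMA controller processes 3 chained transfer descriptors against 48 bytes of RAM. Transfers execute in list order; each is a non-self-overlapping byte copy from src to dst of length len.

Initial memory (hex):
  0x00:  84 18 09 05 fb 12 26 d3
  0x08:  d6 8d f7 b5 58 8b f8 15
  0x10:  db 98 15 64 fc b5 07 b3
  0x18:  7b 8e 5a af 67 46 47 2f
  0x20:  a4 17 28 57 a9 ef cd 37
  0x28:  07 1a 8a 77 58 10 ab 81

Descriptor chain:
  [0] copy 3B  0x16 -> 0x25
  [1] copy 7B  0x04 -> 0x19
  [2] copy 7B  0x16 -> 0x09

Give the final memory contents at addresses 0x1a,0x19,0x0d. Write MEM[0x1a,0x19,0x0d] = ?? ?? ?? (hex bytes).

D0: mem[0x25..0x27] <- [07 b3 7b]
D1: mem[0x19..0x1f] <- [fb 12 26 d3 d6 8d f7]
D2: mem[0x09..0x0f] <- [07 b3 7b fb 12 26 d3]
query mem[0x1a]=0x12, mem[0x19]=0xfb, mem[0x0d]=0x12

MEM[0x1a,0x19,0x0d] = 12 fb 12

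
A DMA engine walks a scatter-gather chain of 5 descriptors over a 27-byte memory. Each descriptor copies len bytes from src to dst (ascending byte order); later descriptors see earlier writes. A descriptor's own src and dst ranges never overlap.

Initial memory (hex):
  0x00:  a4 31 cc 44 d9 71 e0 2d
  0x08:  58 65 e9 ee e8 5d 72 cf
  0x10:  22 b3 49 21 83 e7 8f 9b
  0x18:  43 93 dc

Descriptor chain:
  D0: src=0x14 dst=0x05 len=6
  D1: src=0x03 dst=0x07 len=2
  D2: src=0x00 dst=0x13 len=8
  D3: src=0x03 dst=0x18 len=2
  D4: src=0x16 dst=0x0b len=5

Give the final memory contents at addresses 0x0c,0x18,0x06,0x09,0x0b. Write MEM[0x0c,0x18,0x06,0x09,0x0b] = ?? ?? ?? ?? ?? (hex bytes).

MEM[0x0c,0x18,0x06,0x09,0x0b] = d9 44 e7 43 44

  after D0: wrote 6B at 0x05 = 83e78f9b4393
  after D1: wrote 2B at 0x07 = 44d9
  after D2: wrote 8B at 0x13 = a431cc44d983e744
  after D3: wrote 2B at 0x18 = 44d9
  after D4: wrote 5B at 0x0b = 44d944d944
query mem[0x0c]=0xd9, mem[0x18]=0x44, mem[0x06]=0xe7, mem[0x09]=0x43, mem[0x0b]=0x44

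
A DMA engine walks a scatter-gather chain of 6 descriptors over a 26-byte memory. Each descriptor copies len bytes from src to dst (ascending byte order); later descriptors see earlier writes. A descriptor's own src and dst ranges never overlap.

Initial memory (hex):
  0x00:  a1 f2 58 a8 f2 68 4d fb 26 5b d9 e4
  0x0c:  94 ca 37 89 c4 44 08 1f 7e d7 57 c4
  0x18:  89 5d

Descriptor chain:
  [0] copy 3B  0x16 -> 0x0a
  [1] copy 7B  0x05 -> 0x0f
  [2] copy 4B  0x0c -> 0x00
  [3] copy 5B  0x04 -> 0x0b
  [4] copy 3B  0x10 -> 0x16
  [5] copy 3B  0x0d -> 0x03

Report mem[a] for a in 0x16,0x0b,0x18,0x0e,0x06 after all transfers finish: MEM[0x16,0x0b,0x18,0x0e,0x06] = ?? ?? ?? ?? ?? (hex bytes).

[0] 0x16->0x0a len=3 : 57 c4 89
[1] 0x05->0x0f len=7 : 68 4d fb 26 5b 57 c4
[2] 0x0c->0x00 len=4 : 89 ca 37 68
[3] 0x04->0x0b len=5 : f2 68 4d fb 26
[4] 0x10->0x16 len=3 : 4d fb 26
[5] 0x0d->0x03 len=3 : 4d fb 26
query mem[0x16]=0x4d, mem[0x0b]=0xf2, mem[0x18]=0x26, mem[0x0e]=0xfb, mem[0x06]=0x4d

MEM[0x16,0x0b,0x18,0x0e,0x06] = 4d f2 26 fb 4d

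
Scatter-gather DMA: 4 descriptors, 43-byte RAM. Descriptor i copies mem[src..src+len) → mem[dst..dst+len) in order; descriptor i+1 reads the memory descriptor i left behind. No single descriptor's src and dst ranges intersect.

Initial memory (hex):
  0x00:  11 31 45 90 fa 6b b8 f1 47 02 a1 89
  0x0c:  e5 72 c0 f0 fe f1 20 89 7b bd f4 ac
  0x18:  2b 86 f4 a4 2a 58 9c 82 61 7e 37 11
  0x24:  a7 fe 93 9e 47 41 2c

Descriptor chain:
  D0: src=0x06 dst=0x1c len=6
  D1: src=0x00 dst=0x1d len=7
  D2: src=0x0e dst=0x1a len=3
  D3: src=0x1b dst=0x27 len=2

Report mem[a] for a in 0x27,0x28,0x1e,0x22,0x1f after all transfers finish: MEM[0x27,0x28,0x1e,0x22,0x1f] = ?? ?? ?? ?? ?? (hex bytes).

  after D0: wrote 6B at 0x1c = b8f14702a189
  after D1: wrote 7B at 0x1d = 11314590fa6bb8
  after D2: wrote 3B at 0x1a = c0f0fe
  after D3: wrote 2B at 0x27 = f0fe
query mem[0x27]=0xf0, mem[0x28]=0xfe, mem[0x1e]=0x31, mem[0x22]=0x6b, mem[0x1f]=0x45

MEM[0x27,0x28,0x1e,0x22,0x1f] = f0 fe 31 6b 45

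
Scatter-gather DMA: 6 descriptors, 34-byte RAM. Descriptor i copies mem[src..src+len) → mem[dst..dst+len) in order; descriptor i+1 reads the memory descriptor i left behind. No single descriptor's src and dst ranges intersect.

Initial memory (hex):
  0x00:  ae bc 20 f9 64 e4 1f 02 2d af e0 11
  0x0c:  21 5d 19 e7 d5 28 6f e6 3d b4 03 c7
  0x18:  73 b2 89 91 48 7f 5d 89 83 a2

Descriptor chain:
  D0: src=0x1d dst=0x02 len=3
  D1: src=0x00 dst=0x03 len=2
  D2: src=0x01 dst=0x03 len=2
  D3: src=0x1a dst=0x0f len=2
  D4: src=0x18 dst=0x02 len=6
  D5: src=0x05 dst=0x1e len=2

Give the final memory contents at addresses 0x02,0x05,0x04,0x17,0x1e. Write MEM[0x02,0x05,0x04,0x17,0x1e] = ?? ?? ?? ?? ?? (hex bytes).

#0 dst[0x02+3] := {0x7f,0x5d,0x89}
#1 dst[0x03+2] := {0xae,0xbc}
#2 dst[0x03+2] := {0xbc,0x7f}
#3 dst[0x0f+2] := {0x89,0x91}
#4 dst[0x02+6] := {0x73,0xb2,0x89,0x91,0x48,0x7f}
#5 dst[0x1e+2] := {0x91,0x48}
query mem[0x02]=0x73, mem[0x05]=0x91, mem[0x04]=0x89, mem[0x17]=0xc7, mem[0x1e]=0x91

MEM[0x02,0x05,0x04,0x17,0x1e] = 73 91 89 c7 91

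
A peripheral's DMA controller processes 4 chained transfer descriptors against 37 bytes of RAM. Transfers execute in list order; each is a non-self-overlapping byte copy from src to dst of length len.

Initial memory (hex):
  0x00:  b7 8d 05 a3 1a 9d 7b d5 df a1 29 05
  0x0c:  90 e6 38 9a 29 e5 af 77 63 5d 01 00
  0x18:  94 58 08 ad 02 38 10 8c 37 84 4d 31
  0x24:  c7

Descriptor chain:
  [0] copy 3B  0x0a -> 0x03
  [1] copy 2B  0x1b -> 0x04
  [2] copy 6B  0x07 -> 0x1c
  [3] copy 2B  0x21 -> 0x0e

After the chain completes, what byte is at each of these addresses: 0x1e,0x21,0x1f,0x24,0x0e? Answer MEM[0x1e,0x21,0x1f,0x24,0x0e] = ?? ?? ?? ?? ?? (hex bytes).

MEM[0x1e,0x21,0x1f,0x24,0x0e] = a1 90 29 c7 90

  after D0: wrote 3B at 0x03 = 290590
  after D1: wrote 2B at 0x04 = ad02
  after D2: wrote 6B at 0x1c = d5dfa1290590
  after D3: wrote 2B at 0x0e = 904d
query mem[0x1e]=0xa1, mem[0x21]=0x90, mem[0x1f]=0x29, mem[0x24]=0xc7, mem[0x0e]=0x90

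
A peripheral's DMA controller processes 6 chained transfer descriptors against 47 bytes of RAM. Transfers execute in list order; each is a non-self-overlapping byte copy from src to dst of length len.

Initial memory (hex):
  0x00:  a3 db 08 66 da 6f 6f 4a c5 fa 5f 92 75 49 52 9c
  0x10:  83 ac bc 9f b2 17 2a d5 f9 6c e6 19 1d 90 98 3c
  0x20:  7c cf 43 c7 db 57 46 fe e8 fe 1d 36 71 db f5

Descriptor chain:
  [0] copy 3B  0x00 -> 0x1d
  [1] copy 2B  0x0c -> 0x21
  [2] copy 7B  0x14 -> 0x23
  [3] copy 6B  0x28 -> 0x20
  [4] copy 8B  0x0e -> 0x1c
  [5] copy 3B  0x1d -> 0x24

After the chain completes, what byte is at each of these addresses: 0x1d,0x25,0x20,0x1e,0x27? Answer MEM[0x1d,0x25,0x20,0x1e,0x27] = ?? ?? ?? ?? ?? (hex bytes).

MEM[0x1d,0x25,0x20,0x1e,0x27] = 9c 83 bc 83 f9

[0] 0x00->0x1d len=3 : a3 db 08
[1] 0x0c->0x21 len=2 : 75 49
[2] 0x14->0x23 len=7 : b2 17 2a d5 f9 6c e6
[3] 0x28->0x20 len=6 : 6c e6 1d 36 71 db
[4] 0x0e->0x1c len=8 : 52 9c 83 ac bc 9f b2 17
[5] 0x1d->0x24 len=3 : 9c 83 ac
query mem[0x1d]=0x9c, mem[0x25]=0x83, mem[0x20]=0xbc, mem[0x1e]=0x83, mem[0x27]=0xf9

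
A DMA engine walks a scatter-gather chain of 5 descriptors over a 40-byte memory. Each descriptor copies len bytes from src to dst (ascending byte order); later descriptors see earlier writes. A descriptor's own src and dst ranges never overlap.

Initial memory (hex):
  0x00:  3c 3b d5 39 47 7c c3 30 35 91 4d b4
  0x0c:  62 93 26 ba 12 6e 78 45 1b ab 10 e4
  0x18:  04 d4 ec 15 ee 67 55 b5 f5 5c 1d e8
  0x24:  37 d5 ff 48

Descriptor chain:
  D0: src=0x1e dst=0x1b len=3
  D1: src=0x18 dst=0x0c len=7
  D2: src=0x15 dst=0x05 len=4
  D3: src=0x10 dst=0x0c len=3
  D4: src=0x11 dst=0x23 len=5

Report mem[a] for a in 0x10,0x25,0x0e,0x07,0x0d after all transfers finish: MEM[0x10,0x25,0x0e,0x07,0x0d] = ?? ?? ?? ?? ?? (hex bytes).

#0 dst[0x1b+3] := {0x55,0xb5,0xf5}
#1 dst[0x0c+7] := {0x04,0xd4,0xec,0x55,0xb5,0xf5,0x55}
#2 dst[0x05+4] := {0xab,0x10,0xe4,0x04}
#3 dst[0x0c+3] := {0xb5,0xf5,0x55}
#4 dst[0x23+5] := {0xf5,0x55,0x45,0x1b,0xab}
query mem[0x10]=0xb5, mem[0x25]=0x45, mem[0x0e]=0x55, mem[0x07]=0xe4, mem[0x0d]=0xf5

MEM[0x10,0x25,0x0e,0x07,0x0d] = b5 45 55 e4 f5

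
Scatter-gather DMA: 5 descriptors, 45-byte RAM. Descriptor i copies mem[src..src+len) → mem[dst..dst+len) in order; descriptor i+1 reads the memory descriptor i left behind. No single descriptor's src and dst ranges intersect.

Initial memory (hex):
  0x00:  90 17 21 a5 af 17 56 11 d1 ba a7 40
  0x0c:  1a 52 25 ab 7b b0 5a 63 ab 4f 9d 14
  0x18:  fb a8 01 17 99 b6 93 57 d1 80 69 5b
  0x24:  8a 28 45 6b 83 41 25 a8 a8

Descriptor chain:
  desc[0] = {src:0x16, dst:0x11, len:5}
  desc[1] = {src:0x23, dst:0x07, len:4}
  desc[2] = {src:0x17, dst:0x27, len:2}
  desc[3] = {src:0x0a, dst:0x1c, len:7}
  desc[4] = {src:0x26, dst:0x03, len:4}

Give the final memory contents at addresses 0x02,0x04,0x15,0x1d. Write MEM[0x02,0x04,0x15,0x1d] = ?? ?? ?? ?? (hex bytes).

MEM[0x02,0x04,0x15,0x1d] = 21 14 01 40

[0] 0x16->0x11 len=5 : 9d 14 fb a8 01
[1] 0x23->0x07 len=4 : 5b 8a 28 45
[2] 0x17->0x27 len=2 : 14 fb
[3] 0x0a->0x1c len=7 : 45 40 1a 52 25 ab 7b
[4] 0x26->0x03 len=4 : 45 14 fb 41
query mem[0x02]=0x21, mem[0x04]=0x14, mem[0x15]=0x01, mem[0x1d]=0x40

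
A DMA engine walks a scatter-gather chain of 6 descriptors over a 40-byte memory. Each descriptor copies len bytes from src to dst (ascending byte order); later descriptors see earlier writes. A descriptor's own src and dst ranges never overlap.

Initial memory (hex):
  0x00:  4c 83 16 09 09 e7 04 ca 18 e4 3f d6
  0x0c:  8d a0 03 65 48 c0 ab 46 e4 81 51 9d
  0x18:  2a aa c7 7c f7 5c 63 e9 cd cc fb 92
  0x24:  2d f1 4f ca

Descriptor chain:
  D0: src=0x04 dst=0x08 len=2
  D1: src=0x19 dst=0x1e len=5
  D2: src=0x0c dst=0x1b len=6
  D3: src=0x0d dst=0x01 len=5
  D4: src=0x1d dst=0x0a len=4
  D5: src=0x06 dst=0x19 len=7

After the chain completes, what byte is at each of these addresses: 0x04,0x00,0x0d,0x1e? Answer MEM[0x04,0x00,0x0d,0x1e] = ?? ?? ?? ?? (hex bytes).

MEM[0x04,0x00,0x0d,0x1e] = 48 4c c0 65

#0 dst[0x08+2] := {0x09,0xe7}
#1 dst[0x1e+5] := {0xaa,0xc7,0x7c,0xf7,0x5c}
#2 dst[0x1b+6] := {0x8d,0xa0,0x03,0x65,0x48,0xc0}
#3 dst[0x01+5] := {0xa0,0x03,0x65,0x48,0xc0}
#4 dst[0x0a+4] := {0x03,0x65,0x48,0xc0}
#5 dst[0x19+7] := {0x04,0xca,0x09,0xe7,0x03,0x65,0x48}
query mem[0x04]=0x48, mem[0x00]=0x4c, mem[0x0d]=0xc0, mem[0x1e]=0x65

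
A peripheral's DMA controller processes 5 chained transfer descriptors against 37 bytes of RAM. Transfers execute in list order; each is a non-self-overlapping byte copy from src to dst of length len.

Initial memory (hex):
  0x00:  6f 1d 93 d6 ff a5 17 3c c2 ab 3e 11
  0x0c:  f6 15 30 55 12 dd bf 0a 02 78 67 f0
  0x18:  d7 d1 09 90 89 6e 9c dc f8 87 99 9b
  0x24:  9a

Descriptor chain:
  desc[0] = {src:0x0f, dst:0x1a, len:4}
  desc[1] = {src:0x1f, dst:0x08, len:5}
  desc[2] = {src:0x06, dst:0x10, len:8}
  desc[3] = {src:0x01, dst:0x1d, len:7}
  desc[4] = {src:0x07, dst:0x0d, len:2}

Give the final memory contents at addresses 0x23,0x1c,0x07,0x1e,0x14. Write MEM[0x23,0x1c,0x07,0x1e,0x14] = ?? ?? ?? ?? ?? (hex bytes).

MEM[0x23,0x1c,0x07,0x1e,0x14] = 3c dd 3c 93 87

#0 dst[0x1a+4] := {0x55,0x12,0xdd,0xbf}
#1 dst[0x08+5] := {0xdc,0xf8,0x87,0x99,0x9b}
#2 dst[0x10+8] := {0x17,0x3c,0xdc,0xf8,0x87,0x99,0x9b,0x15}
#3 dst[0x1d+7] := {0x1d,0x93,0xd6,0xff,0xa5,0x17,0x3c}
#4 dst[0x0d+2] := {0x3c,0xdc}
query mem[0x23]=0x3c, mem[0x1c]=0xdd, mem[0x07]=0x3c, mem[0x1e]=0x93, mem[0x14]=0x87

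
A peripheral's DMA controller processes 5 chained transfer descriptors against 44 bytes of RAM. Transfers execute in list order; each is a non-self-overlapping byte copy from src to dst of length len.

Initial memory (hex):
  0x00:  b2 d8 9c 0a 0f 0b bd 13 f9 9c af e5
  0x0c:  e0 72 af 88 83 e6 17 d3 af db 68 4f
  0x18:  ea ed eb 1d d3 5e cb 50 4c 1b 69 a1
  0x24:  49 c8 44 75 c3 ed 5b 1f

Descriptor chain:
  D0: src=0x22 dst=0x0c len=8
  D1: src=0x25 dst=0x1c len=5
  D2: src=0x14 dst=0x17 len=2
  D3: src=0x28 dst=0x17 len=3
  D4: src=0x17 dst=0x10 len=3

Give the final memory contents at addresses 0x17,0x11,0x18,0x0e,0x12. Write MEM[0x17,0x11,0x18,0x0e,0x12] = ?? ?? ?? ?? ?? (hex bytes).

  after D0: wrote 8B at 0x0c = 69a149c84475c3ed
  after D1: wrote 5B at 0x1c = c84475c3ed
  after D2: wrote 2B at 0x17 = afdb
  after D3: wrote 3B at 0x17 = c3ed5b
  after D4: wrote 3B at 0x10 = c3ed5b
query mem[0x17]=0xc3, mem[0x11]=0xed, mem[0x18]=0xed, mem[0x0e]=0x49, mem[0x12]=0x5b

MEM[0x17,0x11,0x18,0x0e,0x12] = c3 ed ed 49 5b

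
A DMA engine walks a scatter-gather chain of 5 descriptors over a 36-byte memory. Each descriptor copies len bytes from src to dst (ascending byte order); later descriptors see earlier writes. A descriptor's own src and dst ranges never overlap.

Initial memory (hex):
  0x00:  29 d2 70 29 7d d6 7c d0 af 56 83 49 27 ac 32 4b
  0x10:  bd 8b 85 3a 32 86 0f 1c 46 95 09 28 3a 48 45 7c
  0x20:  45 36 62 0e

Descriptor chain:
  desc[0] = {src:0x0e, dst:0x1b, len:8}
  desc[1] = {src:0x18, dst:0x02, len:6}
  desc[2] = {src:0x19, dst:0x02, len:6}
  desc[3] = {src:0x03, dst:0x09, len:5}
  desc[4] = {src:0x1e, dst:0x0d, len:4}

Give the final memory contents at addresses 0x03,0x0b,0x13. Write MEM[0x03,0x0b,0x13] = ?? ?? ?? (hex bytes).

MEM[0x03,0x0b,0x13] = 09 4b 3a

  after D0: wrote 8B at 0x1b = 324bbd8b853a3286
  after D1: wrote 6B at 0x02 = 469509324bbd
  after D2: wrote 6B at 0x02 = 9509324bbd8b
  after D3: wrote 5B at 0x09 = 09324bbd8b
  after D4: wrote 4B at 0x0d = 8b853a32
query mem[0x03]=0x09, mem[0x0b]=0x4b, mem[0x13]=0x3a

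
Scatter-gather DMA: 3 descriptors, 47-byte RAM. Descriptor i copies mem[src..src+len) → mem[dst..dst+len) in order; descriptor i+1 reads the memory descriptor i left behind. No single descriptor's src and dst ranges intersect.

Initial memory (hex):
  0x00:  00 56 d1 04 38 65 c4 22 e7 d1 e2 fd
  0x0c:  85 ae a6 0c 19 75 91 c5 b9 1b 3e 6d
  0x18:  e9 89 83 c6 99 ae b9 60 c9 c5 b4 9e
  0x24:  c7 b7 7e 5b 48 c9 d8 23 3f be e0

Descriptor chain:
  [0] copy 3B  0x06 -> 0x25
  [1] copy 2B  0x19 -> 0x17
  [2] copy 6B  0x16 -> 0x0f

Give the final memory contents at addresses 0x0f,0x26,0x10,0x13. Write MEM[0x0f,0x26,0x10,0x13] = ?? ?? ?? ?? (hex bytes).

MEM[0x0f,0x26,0x10,0x13] = 3e 22 89 83

#0 dst[0x25+3] := {0xc4,0x22,0xe7}
#1 dst[0x17+2] := {0x89,0x83}
#2 dst[0x0f+6] := {0x3e,0x89,0x83,0x89,0x83,0xc6}
query mem[0x0f]=0x3e, mem[0x26]=0x22, mem[0x10]=0x89, mem[0x13]=0x83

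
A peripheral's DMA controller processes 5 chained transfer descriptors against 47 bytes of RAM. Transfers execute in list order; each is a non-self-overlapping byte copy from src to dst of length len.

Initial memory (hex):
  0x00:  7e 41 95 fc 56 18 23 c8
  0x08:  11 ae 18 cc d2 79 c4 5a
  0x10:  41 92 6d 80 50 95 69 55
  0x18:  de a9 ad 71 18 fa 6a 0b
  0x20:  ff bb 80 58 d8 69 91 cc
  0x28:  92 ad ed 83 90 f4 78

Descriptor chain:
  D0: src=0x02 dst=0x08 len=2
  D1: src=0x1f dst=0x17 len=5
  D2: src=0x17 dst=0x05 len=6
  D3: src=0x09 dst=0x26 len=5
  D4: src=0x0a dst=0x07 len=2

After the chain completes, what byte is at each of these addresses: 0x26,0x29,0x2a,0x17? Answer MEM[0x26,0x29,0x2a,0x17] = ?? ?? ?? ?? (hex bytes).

  after D0: wrote 2B at 0x08 = 95fc
  after D1: wrote 5B at 0x17 = 0bffbb8058
  after D2: wrote 6B at 0x05 = 0bffbb805818
  after D3: wrote 5B at 0x26 = 5818ccd279
  after D4: wrote 2B at 0x07 = 18cc
query mem[0x26]=0x58, mem[0x29]=0xd2, mem[0x2a]=0x79, mem[0x17]=0x0b

MEM[0x26,0x29,0x2a,0x17] = 58 d2 79 0b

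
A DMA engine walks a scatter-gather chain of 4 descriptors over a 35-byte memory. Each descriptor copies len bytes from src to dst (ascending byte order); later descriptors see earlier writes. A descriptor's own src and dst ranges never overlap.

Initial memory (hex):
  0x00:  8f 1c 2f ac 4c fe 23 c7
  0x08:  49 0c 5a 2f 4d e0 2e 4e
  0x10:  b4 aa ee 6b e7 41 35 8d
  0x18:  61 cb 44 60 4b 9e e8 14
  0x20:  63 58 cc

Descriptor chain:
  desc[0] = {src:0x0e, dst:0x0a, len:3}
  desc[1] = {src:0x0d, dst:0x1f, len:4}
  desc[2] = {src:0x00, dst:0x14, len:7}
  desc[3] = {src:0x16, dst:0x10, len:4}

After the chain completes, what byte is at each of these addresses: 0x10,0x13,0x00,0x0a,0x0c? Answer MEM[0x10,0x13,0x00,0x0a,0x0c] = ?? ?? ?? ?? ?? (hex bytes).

#0 dst[0x0a+3] := {0x2e,0x4e,0xb4}
#1 dst[0x1f+4] := {0xe0,0x2e,0x4e,0xb4}
#2 dst[0x14+7] := {0x8f,0x1c,0x2f,0xac,0x4c,0xfe,0x23}
#3 dst[0x10+4] := {0x2f,0xac,0x4c,0xfe}
query mem[0x10]=0x2f, mem[0x13]=0xfe, mem[0x00]=0x8f, mem[0x0a]=0x2e, mem[0x0c]=0xb4

MEM[0x10,0x13,0x00,0x0a,0x0c] = 2f fe 8f 2e b4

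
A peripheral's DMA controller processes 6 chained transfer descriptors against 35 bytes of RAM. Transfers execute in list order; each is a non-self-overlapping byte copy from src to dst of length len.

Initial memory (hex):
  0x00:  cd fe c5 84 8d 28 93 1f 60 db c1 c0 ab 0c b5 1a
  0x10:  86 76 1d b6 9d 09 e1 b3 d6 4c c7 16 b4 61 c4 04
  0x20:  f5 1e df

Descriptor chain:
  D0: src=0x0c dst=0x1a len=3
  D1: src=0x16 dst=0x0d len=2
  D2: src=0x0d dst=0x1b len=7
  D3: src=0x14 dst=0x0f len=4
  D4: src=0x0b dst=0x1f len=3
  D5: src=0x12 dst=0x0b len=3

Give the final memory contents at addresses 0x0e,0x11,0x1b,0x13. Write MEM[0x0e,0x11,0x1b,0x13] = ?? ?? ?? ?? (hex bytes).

D0: mem[0x1a..0x1c] <- [ab 0c b5]
D1: mem[0x0d..0x0e] <- [e1 b3]
D2: mem[0x1b..0x21] <- [e1 b3 1a 86 76 1d b6]
D3: mem[0x0f..0x12] <- [9d 09 e1 b3]
D4: mem[0x1f..0x21] <- [c0 ab e1]
D5: mem[0x0b..0x0d] <- [b3 b6 9d]
query mem[0x0e]=0xb3, mem[0x11]=0xe1, mem[0x1b]=0xe1, mem[0x13]=0xb6

MEM[0x0e,0x11,0x1b,0x13] = b3 e1 e1 b6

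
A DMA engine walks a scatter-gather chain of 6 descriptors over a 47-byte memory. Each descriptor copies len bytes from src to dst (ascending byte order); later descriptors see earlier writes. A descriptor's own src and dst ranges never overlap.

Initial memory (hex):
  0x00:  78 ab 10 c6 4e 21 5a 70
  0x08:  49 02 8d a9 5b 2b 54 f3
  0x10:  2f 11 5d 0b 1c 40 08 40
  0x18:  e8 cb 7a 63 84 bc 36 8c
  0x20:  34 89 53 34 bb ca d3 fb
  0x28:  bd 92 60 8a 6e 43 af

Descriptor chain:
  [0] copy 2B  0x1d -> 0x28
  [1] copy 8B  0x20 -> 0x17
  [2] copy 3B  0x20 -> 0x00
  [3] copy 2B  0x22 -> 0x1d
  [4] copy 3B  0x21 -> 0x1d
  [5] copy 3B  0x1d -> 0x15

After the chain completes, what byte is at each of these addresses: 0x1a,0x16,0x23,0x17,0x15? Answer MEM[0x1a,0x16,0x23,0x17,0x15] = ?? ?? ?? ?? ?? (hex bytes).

  after D0: wrote 2B at 0x28 = bc36
  after D1: wrote 8B at 0x17 = 34895334bbcad3fb
  after D2: wrote 3B at 0x00 = 348953
  after D3: wrote 2B at 0x1d = 5334
  after D4: wrote 3B at 0x1d = 895334
  after D5: wrote 3B at 0x15 = 895334
query mem[0x1a]=0x34, mem[0x16]=0x53, mem[0x23]=0x34, mem[0x17]=0x34, mem[0x15]=0x89

MEM[0x1a,0x16,0x23,0x17,0x15] = 34 53 34 34 89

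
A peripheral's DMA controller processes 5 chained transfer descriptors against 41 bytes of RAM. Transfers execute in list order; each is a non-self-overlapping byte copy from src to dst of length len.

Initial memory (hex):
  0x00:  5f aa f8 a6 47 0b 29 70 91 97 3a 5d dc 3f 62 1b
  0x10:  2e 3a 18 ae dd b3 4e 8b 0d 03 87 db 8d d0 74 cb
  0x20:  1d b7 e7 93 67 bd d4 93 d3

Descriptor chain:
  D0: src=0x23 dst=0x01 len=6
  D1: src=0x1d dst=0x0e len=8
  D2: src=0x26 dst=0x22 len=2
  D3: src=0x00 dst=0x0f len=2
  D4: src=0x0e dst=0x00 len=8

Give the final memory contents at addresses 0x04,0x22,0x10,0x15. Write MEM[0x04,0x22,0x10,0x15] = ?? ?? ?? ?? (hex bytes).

MEM[0x04,0x22,0x10,0x15] = b7 d4 93 67

  after D0: wrote 6B at 0x01 = 9367bdd493d3
  after D1: wrote 8B at 0x0e = d074cb1db7e79367
  after D2: wrote 2B at 0x22 = d493
  after D3: wrote 2B at 0x0f = 5f93
  after D4: wrote 8B at 0x00 = d05f931db7e79367
query mem[0x04]=0xb7, mem[0x22]=0xd4, mem[0x10]=0x93, mem[0x15]=0x67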